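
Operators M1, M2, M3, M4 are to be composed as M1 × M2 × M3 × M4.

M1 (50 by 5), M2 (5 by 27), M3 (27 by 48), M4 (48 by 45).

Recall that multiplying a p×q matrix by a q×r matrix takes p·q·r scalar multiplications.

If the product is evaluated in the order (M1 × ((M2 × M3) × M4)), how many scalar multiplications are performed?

(M2 × M3): 5×27 by 27×48 → 5×48, cost 5·27·48 = 6480
((M2 × M3) × M4): 5×48 by 48×45 → 5×45, cost 5·48·45 = 10800; cumulative 17280
(M1 × ((M2 × M3) × M4)): 50×5 by 5×45 → 50×45, cost 50·5·45 = 11250; cumulative 28530
Total: 28530 scalar multiplications.

28530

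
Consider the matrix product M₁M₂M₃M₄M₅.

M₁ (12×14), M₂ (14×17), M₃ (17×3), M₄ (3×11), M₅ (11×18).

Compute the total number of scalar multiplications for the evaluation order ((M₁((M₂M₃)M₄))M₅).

5400

(M₂M₃): 14×17 by 17×3 → 14×3, cost 14·17·3 = 714
((M₂M₃)M₄): 14×3 by 3×11 → 14×11, cost 14·3·11 = 462; cumulative 1176
(M₁((M₂M₃)M₄)): 12×14 by 14×11 → 12×11, cost 12·14·11 = 1848; cumulative 3024
((M₁((M₂M₃)M₄))M₅): 12×11 by 11×18 → 12×18, cost 12·11·18 = 2376; cumulative 5400
Total: 5400 scalar multiplications.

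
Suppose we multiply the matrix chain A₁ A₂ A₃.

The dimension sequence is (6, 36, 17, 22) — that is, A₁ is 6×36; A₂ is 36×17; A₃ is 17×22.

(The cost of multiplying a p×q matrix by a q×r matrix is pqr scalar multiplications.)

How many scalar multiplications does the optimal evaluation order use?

Order (A₁ (A₂ A₃)): (A₂ A₃): 36×17 by 17×22 → 36×22, cost 36·17·22 = 13464; (A₁ (A₂ A₃)): 6×36 by 36×22 → 6×22, cost 6·36·22 = 4752; cumulative 18216. Total 18216.
Order ((A₁ A₂) A₃): (A₁ A₂): 6×36 by 36×17 → 6×17, cost 6·36·17 = 3672; ((A₁ A₂) A₃): 6×17 by 17×22 → 6×22, cost 6·17·22 = 2244; cumulative 5916. Total 5916.
Minimum: 5916.

5916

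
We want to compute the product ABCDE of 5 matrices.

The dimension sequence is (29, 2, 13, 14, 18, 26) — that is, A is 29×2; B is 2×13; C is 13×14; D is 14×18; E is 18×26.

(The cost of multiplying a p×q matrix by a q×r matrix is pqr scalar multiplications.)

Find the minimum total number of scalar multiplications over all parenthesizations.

3312

Adjacent pairs: AB = 29·2·13 = 754; BC = 2·13·14 = 364; CD = 13·14·18 = 3276; DE = 14·18·26 = 6552.
Length 3: A..C: k=1: 0+364+29·2·14=1176; k=2: 754+0+29·13·14=6032 → min 1176 | B..D: k=2: 0+3276+2·13·18=3744; k=3: 364+0+2·14·18=868 → min 868 | C..E: k=3: 0+6552+13·14·26=11284; k=4: 3276+0+13·18·26=9360 → min 9360.
Length 4: A..D: k=1: 0+868+29·2·18=1912; k=2: 754+3276+29·13·18=10816; k=3: 1176+0+29·14·18=8484 → min 1912 | B..E: k=2: 0+9360+2·13·26=10036; k=3: 364+6552+2·14·26=7644; k=4: 868+0+2·18·26=1804 → min 1804.
Length 5: A..E: k=1: 0+1804+29·2·26=3312; k=2: 754+9360+29·13·26=19916; k=3: 1176+6552+29·14·26=18284; k=4: 1912+0+29·18·26=15484 → min 3312.
Optimal order: (A(((BC)D)E)) with cost 3312.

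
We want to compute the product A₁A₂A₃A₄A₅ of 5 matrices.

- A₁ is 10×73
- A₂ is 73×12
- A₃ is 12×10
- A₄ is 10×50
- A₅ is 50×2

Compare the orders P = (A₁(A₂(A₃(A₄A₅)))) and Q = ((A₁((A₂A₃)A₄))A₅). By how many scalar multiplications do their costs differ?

Order P = (A₁(A₂(A₃(A₄A₅)))): (A₄A₅): 10×50 by 50×2 → 10×2, cost 10·50·2 = 1000; (A₃(A₄A₅)): 12×10 by 10×2 → 12×2, cost 12·10·2 = 240; cumulative 1240; (A₂(A₃(A₄A₅))): 73×12 by 12×2 → 73×2, cost 73·12·2 = 1752; cumulative 2992; (A₁(A₂(A₃(A₄A₅)))): 10×73 by 73×2 → 10×2, cost 10·73·2 = 1460; cumulative 4452. Total 4452.
Order Q = ((A₁((A₂A₃)A₄))A₅): (A₂A₃): 73×12 by 12×10 → 73×10, cost 73·12·10 = 8760; ((A₂A₃)A₄): 73×10 by 10×50 → 73×50, cost 73·10·50 = 36500; cumulative 45260; (A₁((A₂A₃)A₄)): 10×73 by 73×50 → 10×50, cost 10·73·50 = 36500; cumulative 81760; ((A₁((A₂A₃)A₄))A₅): 10×50 by 50×2 → 10×2, cost 10·50·2 = 1000; cumulative 82760. Total 82760.
Difference: |4452 − 82760| = 78308.

78308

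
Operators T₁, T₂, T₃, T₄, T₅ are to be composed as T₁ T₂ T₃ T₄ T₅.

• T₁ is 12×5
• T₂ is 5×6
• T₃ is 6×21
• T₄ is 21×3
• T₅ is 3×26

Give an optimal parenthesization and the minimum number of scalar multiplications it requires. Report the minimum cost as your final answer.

1584

Adjacent pairs: T₁T₂ = 12·5·6 = 360; T₂T₃ = 5·6·21 = 630; T₃T₄ = 6·21·3 = 378; T₄T₅ = 21·3·26 = 1638.
Length 3: T₁..T₃: k=1: 0+630+12·5·21=1890; k=2: 360+0+12·6·21=1872 → min 1872 | T₂..T₄: k=2: 0+378+5·6·3=468; k=3: 630+0+5·21·3=945 → min 468 | T₃..T₅: k=3: 0+1638+6·21·26=4914; k=4: 378+0+6·3·26=846 → min 846.
Length 4: T₁..T₄: k=1: 0+468+12·5·3=648; k=2: 360+378+12·6·3=954; k=3: 1872+0+12·21·3=2628 → min 648 | T₂..T₅: k=2: 0+846+5·6·26=1626; k=3: 630+1638+5·21·26=4998; k=4: 468+0+5·3·26=858 → min 858.
Length 5: T₁..T₅: k=1: 0+858+12·5·26=2418; k=2: 360+846+12·6·26=3078; k=3: 1872+1638+12·21·26=10062; k=4: 648+0+12·3·26=1584 → min 1584.
Optimal parenthesization: ((T₁ (T₂ (T₃ T₄))) T₅) with cost 1584.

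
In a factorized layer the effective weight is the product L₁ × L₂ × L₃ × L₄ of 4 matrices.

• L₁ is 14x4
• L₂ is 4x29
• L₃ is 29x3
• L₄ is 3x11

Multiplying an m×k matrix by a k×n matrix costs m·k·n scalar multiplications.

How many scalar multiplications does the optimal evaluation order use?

978

Adjacent pairs: L₁L₂ = 14·4·29 = 1624; L₂L₃ = 4·29·3 = 348; L₃L₄ = 29·3·11 = 957.
Length 3: L₁..L₃: k=1: 0+348+14·4·3=516; k=2: 1624+0+14·29·3=2842 → min 516 | L₂..L₄: k=2: 0+957+4·29·11=2233; k=3: 348+0+4·3·11=480 → min 480.
Length 4: L₁..L₄: k=1: 0+480+14·4·11=1096; k=2: 1624+957+14·29·11=7047; k=3: 516+0+14·3·11=978 → min 978.
Optimal order: ((L₁ × (L₂ × L₃)) × L₄) with cost 978.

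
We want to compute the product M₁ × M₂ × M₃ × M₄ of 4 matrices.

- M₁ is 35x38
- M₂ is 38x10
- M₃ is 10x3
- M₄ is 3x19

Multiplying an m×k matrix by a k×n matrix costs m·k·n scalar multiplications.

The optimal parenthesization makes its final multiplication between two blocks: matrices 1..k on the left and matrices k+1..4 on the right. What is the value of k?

3

Adjacent pairs: M₁M₂ = 35·38·10 = 13300; M₂M₃ = 38·10·3 = 1140; M₃M₄ = 10·3·19 = 570.
Length 3: M₁..M₃: k=1: 0+1140+35·38·3=5130; k=2: 13300+0+35·10·3=14350 → min 5130 | M₂..M₄: k=2: 0+570+38·10·19=7790; k=3: 1140+0+38·3·19=3306 → min 3306.
Top-level splits: k=1: (M₁..M₁)·(M₂..M₄) → 0+3306+35·38·19 = 28576; k=2: (M₁..M₂)·(M₃..M₄) → 13300+570+35·10·19 = 20520; k=3: (M₁..M₃)·(M₄..M₄) → 5130+0+35·3·19 = 7125.
Best split is after M₃, i.e. k = 3.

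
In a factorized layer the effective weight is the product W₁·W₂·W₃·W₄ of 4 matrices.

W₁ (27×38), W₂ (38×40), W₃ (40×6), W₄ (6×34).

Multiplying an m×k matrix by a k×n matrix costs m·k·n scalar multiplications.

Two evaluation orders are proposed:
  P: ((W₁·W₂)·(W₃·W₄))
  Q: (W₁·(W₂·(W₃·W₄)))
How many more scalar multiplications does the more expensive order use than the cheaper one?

Order P = ((W₁·W₂)·(W₃·W₄)): (W₁·W₂): 27×38 by 38×40 → 27×40, cost 27·38·40 = 41040; (W₃·W₄): 40×6 by 6×34 → 40×34, cost 40·6·34 = 8160; ((W₁·W₂)·(W₃·W₄)): 27×40 by 40×34 → 27×34, cost 27·40·34 = 36720; cumulative 85920. Total 85920.
Order Q = (W₁·(W₂·(W₃·W₄))): (W₃·W₄): 40×6 by 6×34 → 40×34, cost 40·6·34 = 8160; (W₂·(W₃·W₄)): 38×40 by 40×34 → 38×34, cost 38·40·34 = 51680; cumulative 59840; (W₁·(W₂·(W₃·W₄))): 27×38 by 38×34 → 27×34, cost 27·38·34 = 34884; cumulative 94724. Total 94724.
Difference: |85920 − 94724| = 8804.

8804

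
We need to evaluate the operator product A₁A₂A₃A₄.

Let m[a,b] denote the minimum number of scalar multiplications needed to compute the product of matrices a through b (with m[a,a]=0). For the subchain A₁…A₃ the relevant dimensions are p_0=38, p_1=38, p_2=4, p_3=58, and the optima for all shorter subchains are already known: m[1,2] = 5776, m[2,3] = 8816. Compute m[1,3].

m[1,3] = min over k∈[1,2] of m[1,k]+m[k+1,3]+p_{0}·p_k·p_{3}.
k=1: 0 + 8816 + 38·38·58 = 92568; k=2: 5776 + 0 + 38·4·58 = 14592.
Minimum: 14592 at k=2.

14592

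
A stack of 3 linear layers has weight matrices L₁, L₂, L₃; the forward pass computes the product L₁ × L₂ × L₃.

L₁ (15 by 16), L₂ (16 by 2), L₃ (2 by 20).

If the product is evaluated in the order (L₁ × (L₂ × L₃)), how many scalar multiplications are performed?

(L₂ × L₃): 16×2 by 2×20 → 16×20, cost 16·2·20 = 640
(L₁ × (L₂ × L₃)): 15×16 by 16×20 → 15×20, cost 15·16·20 = 4800; cumulative 5440
Total: 5440 scalar multiplications.

5440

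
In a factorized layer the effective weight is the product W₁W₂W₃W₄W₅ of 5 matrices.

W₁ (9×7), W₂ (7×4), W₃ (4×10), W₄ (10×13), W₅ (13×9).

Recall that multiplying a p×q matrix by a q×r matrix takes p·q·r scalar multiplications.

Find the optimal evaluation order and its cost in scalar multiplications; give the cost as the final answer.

1564

Adjacent pairs: W₁W₂ = 9·7·4 = 252; W₂W₃ = 7·4·10 = 280; W₃W₄ = 4·10·13 = 520; W₄W₅ = 10·13·9 = 1170.
Length 3: W₁..W₃: k=1: 0+280+9·7·10=910; k=2: 252+0+9·4·10=612 → min 612 | W₂..W₄: k=2: 0+520+7·4·13=884; k=3: 280+0+7·10·13=1190 → min 884 | W₃..W₅: k=3: 0+1170+4·10·9=1530; k=4: 520+0+4·13·9=988 → min 988.
Length 4: W₁..W₄: k=1: 0+884+9·7·13=1703; k=2: 252+520+9·4·13=1240; k=3: 612+0+9·10·13=1782 → min 1240 | W₂..W₅: k=2: 0+988+7·4·9=1240; k=3: 280+1170+7·10·9=2080; k=4: 884+0+7·13·9=1703 → min 1240.
Length 5: W₁..W₅: k=1: 0+1240+9·7·9=1807; k=2: 252+988+9·4·9=1564; k=3: 612+1170+9·10·9=2592; k=4: 1240+0+9·13·9=2293 → min 1564.
Optimal parenthesization: ((W₁W₂)((W₃W₄)W₅)) with cost 1564.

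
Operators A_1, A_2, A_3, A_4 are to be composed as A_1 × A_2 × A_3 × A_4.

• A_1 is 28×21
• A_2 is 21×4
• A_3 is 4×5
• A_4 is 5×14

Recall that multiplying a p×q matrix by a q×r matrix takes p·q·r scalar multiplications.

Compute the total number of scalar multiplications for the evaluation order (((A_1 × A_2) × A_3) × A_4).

4872

(A_1 × A_2): 28×21 by 21×4 → 28×4, cost 28·21·4 = 2352
((A_1 × A_2) × A_3): 28×4 by 4×5 → 28×5, cost 28·4·5 = 560; cumulative 2912
(((A_1 × A_2) × A_3) × A_4): 28×5 by 5×14 → 28×14, cost 28·5·14 = 1960; cumulative 4872
Total: 4872 scalar multiplications.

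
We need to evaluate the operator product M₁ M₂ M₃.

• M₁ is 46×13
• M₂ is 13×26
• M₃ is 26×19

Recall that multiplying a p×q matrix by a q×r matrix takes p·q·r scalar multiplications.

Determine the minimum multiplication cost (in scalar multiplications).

17784

Order (M₁ (M₂ M₃)): (M₂ M₃): 13×26 by 26×19 → 13×19, cost 13·26·19 = 6422; (M₁ (M₂ M₃)): 46×13 by 13×19 → 46×19, cost 46·13·19 = 11362; cumulative 17784. Total 17784.
Order ((M₁ M₂) M₃): (M₁ M₂): 46×13 by 13×26 → 46×26, cost 46·13·26 = 15548; ((M₁ M₂) M₃): 46×26 by 26×19 → 46×19, cost 46·26·19 = 22724; cumulative 38272. Total 38272.
Minimum: 17784.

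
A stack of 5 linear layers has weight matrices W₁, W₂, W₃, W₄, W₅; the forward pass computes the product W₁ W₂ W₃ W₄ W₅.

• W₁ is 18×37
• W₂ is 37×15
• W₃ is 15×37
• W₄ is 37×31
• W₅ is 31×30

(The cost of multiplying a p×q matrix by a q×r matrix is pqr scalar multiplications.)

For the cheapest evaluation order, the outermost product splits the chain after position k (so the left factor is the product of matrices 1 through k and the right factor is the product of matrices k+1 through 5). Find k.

Adjacent pairs: W₁W₂ = 18·37·15 = 9990; W₂W₃ = 37·15·37 = 20535; W₃W₄ = 15·37·31 = 17205; W₄W₅ = 37·31·30 = 34410.
Length 3: W₁..W₃: k=1: 0+20535+18·37·37=45177; k=2: 9990+0+18·15·37=19980 → min 19980 | W₂..W₄: k=2: 0+17205+37·15·31=34410; k=3: 20535+0+37·37·31=62974 → min 34410 | W₃..W₅: k=3: 0+34410+15·37·30=51060; k=4: 17205+0+15·31·30=31155 → min 31155.
Length 4: W₁..W₄: k=1: 0+34410+18·37·31=55056; k=2: 9990+17205+18·15·31=35565; k=3: 19980+0+18·37·31=40626 → min 35565 | W₂..W₅: k=2: 0+31155+37·15·30=47805; k=3: 20535+34410+37·37·30=96015; k=4: 34410+0+37·31·30=68820 → min 47805.
Top-level splits: k=1: (W₁..W₁)·(W₂..W₅) → 0+47805+18·37·30 = 67785; k=2: (W₁..W₂)·(W₃..W₅) → 9990+31155+18·15·30 = 49245; k=3: (W₁..W₃)·(W₄..W₅) → 19980+34410+18·37·30 = 74370; k=4: (W₁..W₄)·(W₅..W₅) → 35565+0+18·31·30 = 52305.
Best split is after W₂, i.e. k = 2.

2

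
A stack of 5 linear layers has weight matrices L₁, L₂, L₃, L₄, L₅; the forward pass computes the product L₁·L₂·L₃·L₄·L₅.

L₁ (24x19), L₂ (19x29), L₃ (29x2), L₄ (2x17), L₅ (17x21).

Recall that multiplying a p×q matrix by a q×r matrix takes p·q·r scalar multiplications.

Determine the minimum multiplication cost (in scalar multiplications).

Adjacent pairs: L₁L₂ = 24·19·29 = 13224; L₂L₃ = 19·29·2 = 1102; L₃L₄ = 29·2·17 = 986; L₄L₅ = 2·17·21 = 714.
Length 3: L₁..L₃: k=1: 0+1102+24·19·2=2014; k=2: 13224+0+24·29·2=14616 → min 2014 | L₂..L₄: k=2: 0+986+19·29·17=10353; k=3: 1102+0+19·2·17=1748 → min 1748 | L₃..L₅: k=3: 0+714+29·2·21=1932; k=4: 986+0+29·17·21=11339 → min 1932.
Length 4: L₁..L₄: k=1: 0+1748+24·19·17=9500; k=2: 13224+986+24·29·17=26042; k=3: 2014+0+24·2·17=2830 → min 2830 | L₂..L₅: k=2: 0+1932+19·29·21=13503; k=3: 1102+714+19·2·21=2614; k=4: 1748+0+19·17·21=8531 → min 2614.
Length 5: L₁..L₅: k=1: 0+2614+24·19·21=12190; k=2: 13224+1932+24·29·21=29772; k=3: 2014+714+24·2·21=3736; k=4: 2830+0+24·17·21=11398 → min 3736.
Optimal order: ((L₁·(L₂·L₃))·(L₄·L₅)) with cost 3736.

3736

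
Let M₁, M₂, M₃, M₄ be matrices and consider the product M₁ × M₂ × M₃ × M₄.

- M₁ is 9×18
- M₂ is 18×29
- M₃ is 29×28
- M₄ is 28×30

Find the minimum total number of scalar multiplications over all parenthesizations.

Adjacent pairs: M₁M₂ = 9·18·29 = 4698; M₂M₃ = 18·29·28 = 14616; M₃M₄ = 29·28·30 = 24360.
Length 3: M₁..M₃: k=1: 0+14616+9·18·28=19152; k=2: 4698+0+9·29·28=12006 → min 12006 | M₂..M₄: k=2: 0+24360+18·29·30=40020; k=3: 14616+0+18·28·30=29736 → min 29736.
Length 4: M₁..M₄: k=1: 0+29736+9·18·30=34596; k=2: 4698+24360+9·29·30=36888; k=3: 12006+0+9·28·30=19566 → min 19566.
Optimal order: (((M₁ × M₂) × M₃) × M₄) with cost 19566.

19566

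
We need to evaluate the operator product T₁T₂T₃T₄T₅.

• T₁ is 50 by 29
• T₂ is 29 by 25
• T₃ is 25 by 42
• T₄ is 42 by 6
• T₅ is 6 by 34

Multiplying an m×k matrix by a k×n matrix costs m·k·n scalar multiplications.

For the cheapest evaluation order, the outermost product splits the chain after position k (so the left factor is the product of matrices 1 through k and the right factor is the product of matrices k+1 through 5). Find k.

Adjacent pairs: T₁T₂ = 50·29·25 = 36250; T₂T₃ = 29·25·42 = 30450; T₃T₄ = 25·42·6 = 6300; T₄T₅ = 42·6·34 = 8568.
Length 3: T₁..T₃: k=1: 0+30450+50·29·42=91350; k=2: 36250+0+50·25·42=88750 → min 88750 | T₂..T₄: k=2: 0+6300+29·25·6=10650; k=3: 30450+0+29·42·6=37758 → min 10650 | T₃..T₅: k=3: 0+8568+25·42·34=44268; k=4: 6300+0+25·6·34=11400 → min 11400.
Length 4: T₁..T₄: k=1: 0+10650+50·29·6=19350; k=2: 36250+6300+50·25·6=50050; k=3: 88750+0+50·42·6=101350 → min 19350 | T₂..T₅: k=2: 0+11400+29·25·34=36050; k=3: 30450+8568+29·42·34=80430; k=4: 10650+0+29·6·34=16566 → min 16566.
Top-level splits: k=1: (T₁..T₁)·(T₂..T₅) → 0+16566+50·29·34 = 65866; k=2: (T₁..T₂)·(T₃..T₅) → 36250+11400+50·25·34 = 90150; k=3: (T₁..T₃)·(T₄..T₅) → 88750+8568+50·42·34 = 168718; k=4: (T₁..T₄)·(T₅..T₅) → 19350+0+50·6·34 = 29550.
Best split is after T₄, i.e. k = 4.

4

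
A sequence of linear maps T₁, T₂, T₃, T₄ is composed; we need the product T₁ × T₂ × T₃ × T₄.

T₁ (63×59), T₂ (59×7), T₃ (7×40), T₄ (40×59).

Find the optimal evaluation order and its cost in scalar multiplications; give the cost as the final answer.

68558

Adjacent pairs: T₁T₂ = 63·59·7 = 26019; T₂T₃ = 59·7·40 = 16520; T₃T₄ = 7·40·59 = 16520.
Length 3: T₁..T₃: k=1: 0+16520+63·59·40=165200; k=2: 26019+0+63·7·40=43659 → min 43659 | T₂..T₄: k=2: 0+16520+59·7·59=40887; k=3: 16520+0+59·40·59=155760 → min 40887.
Length 4: T₁..T₄: k=1: 0+40887+63·59·59=260190; k=2: 26019+16520+63·7·59=68558; k=3: 43659+0+63·40·59=192339 → min 68558.
Optimal parenthesization: ((T₁ × T₂) × (T₃ × T₄)) with cost 68558.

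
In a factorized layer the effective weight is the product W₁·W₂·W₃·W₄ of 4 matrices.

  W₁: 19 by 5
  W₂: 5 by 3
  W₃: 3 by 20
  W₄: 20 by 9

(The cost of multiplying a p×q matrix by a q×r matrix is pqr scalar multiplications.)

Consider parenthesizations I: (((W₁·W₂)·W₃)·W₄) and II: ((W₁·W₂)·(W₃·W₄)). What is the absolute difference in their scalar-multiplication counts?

3507

Order I = (((W₁·W₂)·W₃)·W₄): (W₁·W₂): 19×5 by 5×3 → 19×3, cost 19·5·3 = 285; ((W₁·W₂)·W₃): 19×3 by 3×20 → 19×20, cost 19·3·20 = 1140; cumulative 1425; (((W₁·W₂)·W₃)·W₄): 19×20 by 20×9 → 19×9, cost 19·20·9 = 3420; cumulative 4845. Total 4845.
Order II = ((W₁·W₂)·(W₃·W₄)): (W₁·W₂): 19×5 by 5×3 → 19×3, cost 19·5·3 = 285; (W₃·W₄): 3×20 by 20×9 → 3×9, cost 3·20·9 = 540; ((W₁·W₂)·(W₃·W₄)): 19×3 by 3×9 → 19×9, cost 19·3·9 = 513; cumulative 1338. Total 1338.
Difference: |4845 − 1338| = 3507.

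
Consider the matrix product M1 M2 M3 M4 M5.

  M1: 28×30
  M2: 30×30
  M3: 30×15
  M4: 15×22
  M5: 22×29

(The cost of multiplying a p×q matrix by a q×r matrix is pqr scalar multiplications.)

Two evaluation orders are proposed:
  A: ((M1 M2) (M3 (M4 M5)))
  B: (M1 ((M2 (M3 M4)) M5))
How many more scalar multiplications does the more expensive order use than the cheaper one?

1020

Order A = ((M1 M2) (M3 (M4 M5))): (M1 M2): 28×30 by 30×30 → 28×30, cost 28·30·30 = 25200; (M4 M5): 15×22 by 22×29 → 15×29, cost 15·22·29 = 9570; (M3 (M4 M5)): 30×15 by 15×29 → 30×29, cost 30·15·29 = 13050; cumulative 22620; ((M1 M2) (M3 (M4 M5))): 28×30 by 30×29 → 28×29, cost 28·30·29 = 24360; cumulative 72180. Total 72180.
Order B = (M1 ((M2 (M3 M4)) M5)): (M3 M4): 30×15 by 15×22 → 30×22, cost 30·15·22 = 9900; (M2 (M3 M4)): 30×30 by 30×22 → 30×22, cost 30·30·22 = 19800; cumulative 29700; ((M2 (M3 M4)) M5): 30×22 by 22×29 → 30×29, cost 30·22·29 = 19140; cumulative 48840; (M1 ((M2 (M3 M4)) M5)): 28×30 by 30×29 → 28×29, cost 28·30·29 = 24360; cumulative 73200. Total 73200.
Difference: |72180 − 73200| = 1020.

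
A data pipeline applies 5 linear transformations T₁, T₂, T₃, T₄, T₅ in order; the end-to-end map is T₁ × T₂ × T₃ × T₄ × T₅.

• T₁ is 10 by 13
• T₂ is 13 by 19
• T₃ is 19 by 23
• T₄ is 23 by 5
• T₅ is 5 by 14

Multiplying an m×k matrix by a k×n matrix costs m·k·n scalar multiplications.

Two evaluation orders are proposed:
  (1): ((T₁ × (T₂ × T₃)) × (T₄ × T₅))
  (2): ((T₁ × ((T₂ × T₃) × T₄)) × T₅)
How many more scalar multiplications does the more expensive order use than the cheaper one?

4975

Order (1) = ((T₁ × (T₂ × T₃)) × (T₄ × T₅)): (T₂ × T₃): 13×19 by 19×23 → 13×23, cost 13·19·23 = 5681; (T₁ × (T₂ × T₃)): 10×13 by 13×23 → 10×23, cost 10·13·23 = 2990; cumulative 8671; (T₄ × T₅): 23×5 by 5×14 → 23×14, cost 23·5·14 = 1610; ((T₁ × (T₂ × T₃)) × (T₄ × T₅)): 10×23 by 23×14 → 10×14, cost 10·23·14 = 3220; cumulative 13501. Total 13501.
Order (2) = ((T₁ × ((T₂ × T₃) × T₄)) × T₅): (T₂ × T₃): 13×19 by 19×23 → 13×23, cost 13·19·23 = 5681; ((T₂ × T₃) × T₄): 13×23 by 23×5 → 13×5, cost 13·23·5 = 1495; cumulative 7176; (T₁ × ((T₂ × T₃) × T₄)): 10×13 by 13×5 → 10×5, cost 10·13·5 = 650; cumulative 7826; ((T₁ × ((T₂ × T₃) × T₄)) × T₅): 10×5 by 5×14 → 10×14, cost 10·5·14 = 700; cumulative 8526. Total 8526.
Difference: |13501 − 8526| = 4975.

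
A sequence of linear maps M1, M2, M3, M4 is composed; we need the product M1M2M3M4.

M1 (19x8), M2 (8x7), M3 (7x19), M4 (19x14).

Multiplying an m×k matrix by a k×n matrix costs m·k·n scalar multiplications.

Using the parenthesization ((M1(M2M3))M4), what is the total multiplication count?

9006

(M2M3): 8×7 by 7×19 → 8×19, cost 8·7·19 = 1064
(M1(M2M3)): 19×8 by 8×19 → 19×19, cost 19·8·19 = 2888; cumulative 3952
((M1(M2M3))M4): 19×19 by 19×14 → 19×14, cost 19·19·14 = 5054; cumulative 9006
Total: 9006 scalar multiplications.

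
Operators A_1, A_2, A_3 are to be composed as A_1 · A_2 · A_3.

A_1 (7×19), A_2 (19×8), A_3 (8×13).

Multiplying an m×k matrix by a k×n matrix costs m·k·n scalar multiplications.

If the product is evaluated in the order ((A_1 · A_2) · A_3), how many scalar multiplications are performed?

1792

(A_1 · A_2): 7×19 by 19×8 → 7×8, cost 7·19·8 = 1064
((A_1 · A_2) · A_3): 7×8 by 8×13 → 7×13, cost 7·8·13 = 728; cumulative 1792
Total: 1792 scalar multiplications.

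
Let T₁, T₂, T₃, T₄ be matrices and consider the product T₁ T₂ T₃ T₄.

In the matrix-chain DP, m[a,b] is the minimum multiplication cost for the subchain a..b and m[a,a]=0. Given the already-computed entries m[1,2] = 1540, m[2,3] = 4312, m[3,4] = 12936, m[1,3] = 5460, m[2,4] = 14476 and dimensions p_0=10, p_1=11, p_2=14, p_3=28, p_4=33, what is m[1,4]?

14700

m[1,4] = min over k∈[1,3] of m[1,k]+m[k+1,4]+p_{0}·p_k·p_{4}.
k=1: 0 + 14476 + 10·11·33 = 18106; k=2: 1540 + 12936 + 10·14·33 = 19096; k=3: 5460 + 0 + 10·28·33 = 14700.
Minimum: 14700 at k=3.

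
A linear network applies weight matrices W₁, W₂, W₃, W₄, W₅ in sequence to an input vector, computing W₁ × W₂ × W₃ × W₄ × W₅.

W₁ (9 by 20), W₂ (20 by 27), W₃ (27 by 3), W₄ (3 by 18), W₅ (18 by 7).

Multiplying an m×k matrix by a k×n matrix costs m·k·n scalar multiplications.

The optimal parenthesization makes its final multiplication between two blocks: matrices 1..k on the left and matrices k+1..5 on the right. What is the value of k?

Adjacent pairs: W₁W₂ = 9·20·27 = 4860; W₂W₃ = 20·27·3 = 1620; W₃W₄ = 27·3·18 = 1458; W₄W₅ = 3·18·7 = 378.
Length 3: W₁..W₃: k=1: 0+1620+9·20·3=2160; k=2: 4860+0+9·27·3=5589 → min 2160 | W₂..W₄: k=2: 0+1458+20·27·18=11178; k=3: 1620+0+20·3·18=2700 → min 2700 | W₃..W₅: k=3: 0+378+27·3·7=945; k=4: 1458+0+27·18·7=4860 → min 945.
Length 4: W₁..W₄: k=1: 0+2700+9·20·18=5940; k=2: 4860+1458+9·27·18=10692; k=3: 2160+0+9·3·18=2646 → min 2646 | W₂..W₅: k=2: 0+945+20·27·7=4725; k=3: 1620+378+20·3·7=2418; k=4: 2700+0+20·18·7=5220 → min 2418.
Top-level splits: k=1: (W₁..W₁)·(W₂..W₅) → 0+2418+9·20·7 = 3678; k=2: (W₁..W₂)·(W₃..W₅) → 4860+945+9·27·7 = 7506; k=3: (W₁..W₃)·(W₄..W₅) → 2160+378+9·3·7 = 2727; k=4: (W₁..W₄)·(W₅..W₅) → 2646+0+9·18·7 = 3780.
Best split is after W₃, i.e. k = 3.

3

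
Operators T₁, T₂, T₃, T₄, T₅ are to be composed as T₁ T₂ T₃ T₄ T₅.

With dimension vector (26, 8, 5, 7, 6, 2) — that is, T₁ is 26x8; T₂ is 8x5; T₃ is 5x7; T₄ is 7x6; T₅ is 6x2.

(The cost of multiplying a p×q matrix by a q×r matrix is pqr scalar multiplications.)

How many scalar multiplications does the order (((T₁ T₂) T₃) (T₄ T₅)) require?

(T₁ T₂): 26×8 by 8×5 → 26×5, cost 26·8·5 = 1040
((T₁ T₂) T₃): 26×5 by 5×7 → 26×7, cost 26·5·7 = 910; cumulative 1950
(T₄ T₅): 7×6 by 6×2 → 7×2, cost 7·6·2 = 84
(((T₁ T₂) T₃) (T₄ T₅)): 26×7 by 7×2 → 26×2, cost 26·7·2 = 364; cumulative 2398
Total: 2398 scalar multiplications.

2398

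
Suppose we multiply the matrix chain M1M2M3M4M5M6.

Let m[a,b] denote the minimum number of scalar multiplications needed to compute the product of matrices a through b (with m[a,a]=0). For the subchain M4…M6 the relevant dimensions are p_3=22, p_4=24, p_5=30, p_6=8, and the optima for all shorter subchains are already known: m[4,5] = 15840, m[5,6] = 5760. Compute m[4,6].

9984

m[4,6] = min over k∈[4,5] of m[4,k]+m[k+1,6]+p_{3}·p_k·p_{6}.
k=4: 0 + 5760 + 22·24·8 = 9984; k=5: 15840 + 0 + 22·30·8 = 21120.
Minimum: 9984 at k=4.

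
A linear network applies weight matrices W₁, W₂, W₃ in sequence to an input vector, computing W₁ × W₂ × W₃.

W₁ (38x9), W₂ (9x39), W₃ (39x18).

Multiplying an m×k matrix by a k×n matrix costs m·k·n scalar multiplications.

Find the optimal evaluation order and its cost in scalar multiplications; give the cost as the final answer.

12474

(W₁ × (W₂ × W₃)): cost 12474.
((W₁ × W₂) × W₃): cost 40014.
Optimal: (W₁ × (W₂ × W₃)) with cost 12474.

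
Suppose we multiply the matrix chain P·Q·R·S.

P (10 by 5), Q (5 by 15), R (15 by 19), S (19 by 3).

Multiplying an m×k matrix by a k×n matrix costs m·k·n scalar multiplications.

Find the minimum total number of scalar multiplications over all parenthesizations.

Adjacent pairs: PQ = 10·5·15 = 750; QR = 5·15·19 = 1425; RS = 15·19·3 = 855.
Length 3: P..R: k=1: 0+1425+10·5·19=2375; k=2: 750+0+10·15·19=3600 → min 2375 | Q..S: k=2: 0+855+5·15·3=1080; k=3: 1425+0+5·19·3=1710 → min 1080.
Length 4: P..S: k=1: 0+1080+10·5·3=1230; k=2: 750+855+10·15·3=2055; k=3: 2375+0+10·19·3=2945 → min 1230.
Optimal order: (P·(Q·(R·S))) with cost 1230.

1230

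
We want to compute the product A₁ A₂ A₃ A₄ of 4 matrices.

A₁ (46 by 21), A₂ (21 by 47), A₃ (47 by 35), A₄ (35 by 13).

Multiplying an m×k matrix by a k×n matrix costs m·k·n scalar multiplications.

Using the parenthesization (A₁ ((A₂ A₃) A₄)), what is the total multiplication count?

(A₂ A₃): 21×47 by 47×35 → 21×35, cost 21·47·35 = 34545
((A₂ A₃) A₄): 21×35 by 35×13 → 21×13, cost 21·35·13 = 9555; cumulative 44100
(A₁ ((A₂ A₃) A₄)): 46×21 by 21×13 → 46×13, cost 46·21·13 = 12558; cumulative 56658
Total: 56658 scalar multiplications.

56658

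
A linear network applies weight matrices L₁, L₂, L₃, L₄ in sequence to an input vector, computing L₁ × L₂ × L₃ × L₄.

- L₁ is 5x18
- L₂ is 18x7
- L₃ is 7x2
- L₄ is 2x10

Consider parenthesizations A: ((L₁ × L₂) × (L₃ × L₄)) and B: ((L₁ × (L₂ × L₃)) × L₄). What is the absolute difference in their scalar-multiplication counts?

Order A = ((L₁ × L₂) × (L₃ × L₄)): (L₁ × L₂): 5×18 by 18×7 → 5×7, cost 5·18·7 = 630; (L₃ × L₄): 7×2 by 2×10 → 7×10, cost 7·2·10 = 140; ((L₁ × L₂) × (L₃ × L₄)): 5×7 by 7×10 → 5×10, cost 5·7·10 = 350; cumulative 1120. Total 1120.
Order B = ((L₁ × (L₂ × L₃)) × L₄): (L₂ × L₃): 18×7 by 7×2 → 18×2, cost 18·7·2 = 252; (L₁ × (L₂ × L₃)): 5×18 by 18×2 → 5×2, cost 5·18·2 = 180; cumulative 432; ((L₁ × (L₂ × L₃)) × L₄): 5×2 by 2×10 → 5×10, cost 5·2·10 = 100; cumulative 532. Total 532.
Difference: |1120 − 532| = 588.

588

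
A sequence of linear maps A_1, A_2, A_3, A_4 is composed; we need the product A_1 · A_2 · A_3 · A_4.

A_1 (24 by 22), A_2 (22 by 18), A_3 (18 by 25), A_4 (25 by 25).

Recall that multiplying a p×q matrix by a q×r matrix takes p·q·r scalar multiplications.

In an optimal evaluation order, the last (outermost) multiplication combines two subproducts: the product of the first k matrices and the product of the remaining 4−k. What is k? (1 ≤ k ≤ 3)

2

Adjacent pairs: A_1A_2 = 24·22·18 = 9504; A_2A_3 = 22·18·25 = 9900; A_3A_4 = 18·25·25 = 11250.
Length 3: A_1..A_3: k=1: 0+9900+24·22·25=23100; k=2: 9504+0+24·18·25=20304 → min 20304 | A_2..A_4: k=2: 0+11250+22·18·25=21150; k=3: 9900+0+22·25·25=23650 → min 21150.
Top-level splits: k=1: (A_1..A_1)·(A_2..A_4) → 0+21150+24·22·25 = 34350; k=2: (A_1..A_2)·(A_3..A_4) → 9504+11250+24·18·25 = 31554; k=3: (A_1..A_3)·(A_4..A_4) → 20304+0+24·25·25 = 35304.
Best split is after A_2, i.e. k = 2.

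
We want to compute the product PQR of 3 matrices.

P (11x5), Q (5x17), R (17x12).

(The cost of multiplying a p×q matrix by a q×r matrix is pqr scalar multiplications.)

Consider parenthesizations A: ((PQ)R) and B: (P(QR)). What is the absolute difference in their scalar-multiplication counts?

Order A = ((PQ)R): (PQ): 11×5 by 5×17 → 11×17, cost 11·5·17 = 935; ((PQ)R): 11×17 by 17×12 → 11×12, cost 11·17·12 = 2244; cumulative 3179. Total 3179.
Order B = (P(QR)): (QR): 5×17 by 17×12 → 5×12, cost 5·17·12 = 1020; (P(QR)): 11×5 by 5×12 → 11×12, cost 11·5·12 = 660; cumulative 1680. Total 1680.
Difference: |3179 − 1680| = 1499.

1499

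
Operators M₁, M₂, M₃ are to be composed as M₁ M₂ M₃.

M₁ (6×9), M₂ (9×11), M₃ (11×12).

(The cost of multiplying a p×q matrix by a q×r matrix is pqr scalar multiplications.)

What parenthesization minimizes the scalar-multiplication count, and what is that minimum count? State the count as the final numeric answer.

(M₁ (M₂ M₃)): cost 1836.
((M₁ M₂) M₃): cost 1386.
Optimal: ((M₁ M₂) M₃) with cost 1386.

1386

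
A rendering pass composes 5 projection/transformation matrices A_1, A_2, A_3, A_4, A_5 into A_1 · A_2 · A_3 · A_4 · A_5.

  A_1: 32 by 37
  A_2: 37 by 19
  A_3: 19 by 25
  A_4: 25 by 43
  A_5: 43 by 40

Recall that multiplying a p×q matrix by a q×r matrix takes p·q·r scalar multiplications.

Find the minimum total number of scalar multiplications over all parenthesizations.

Adjacent pairs: A_1A_2 = 32·37·19 = 22496; A_2A_3 = 37·19·25 = 17575; A_3A_4 = 19·25·43 = 20425; A_4A_5 = 25·43·40 = 43000.
Length 3: A_1..A_3: k=1: 0+17575+32·37·25=47175; k=2: 22496+0+32·19·25=37696 → min 37696 | A_2..A_4: k=2: 0+20425+37·19·43=50654; k=3: 17575+0+37·25·43=57350 → min 50654 | A_3..A_5: k=3: 0+43000+19·25·40=62000; k=4: 20425+0+19·43·40=53105 → min 53105.
Length 4: A_1..A_4: k=1: 0+50654+32·37·43=101566; k=2: 22496+20425+32·19·43=69065; k=3: 37696+0+32·25·43=72096 → min 69065 | A_2..A_5: k=2: 0+53105+37·19·40=81225; k=3: 17575+43000+37·25·40=97575; k=4: 50654+0+37·43·40=114294 → min 81225.
Length 5: A_1..A_5: k=1: 0+81225+32·37·40=128585; k=2: 22496+53105+32·19·40=99921; k=3: 37696+43000+32·25·40=112696; k=4: 69065+0+32·43·40=124105 → min 99921.
Optimal order: ((A_1 · A_2) · ((A_3 · A_4) · A_5)) with cost 99921.

99921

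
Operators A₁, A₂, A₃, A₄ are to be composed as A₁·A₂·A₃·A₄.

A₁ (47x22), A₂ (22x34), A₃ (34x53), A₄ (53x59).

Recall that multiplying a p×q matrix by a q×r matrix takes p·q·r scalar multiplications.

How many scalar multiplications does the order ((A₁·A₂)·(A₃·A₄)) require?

235756

(A₁·A₂): 47×22 by 22×34 → 47×34, cost 47·22·34 = 35156
(A₃·A₄): 34×53 by 53×59 → 34×59, cost 34·53·59 = 106318
((A₁·A₂)·(A₃·A₄)): 47×34 by 34×59 → 47×59, cost 47·34·59 = 94282; cumulative 235756
Total: 235756 scalar multiplications.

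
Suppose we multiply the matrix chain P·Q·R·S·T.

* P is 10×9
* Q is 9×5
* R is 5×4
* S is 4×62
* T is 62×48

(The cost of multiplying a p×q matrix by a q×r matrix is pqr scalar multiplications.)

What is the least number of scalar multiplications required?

14364

Adjacent pairs: PQ = 10·9·5 = 450; QR = 9·5·4 = 180; RS = 5·4·62 = 1240; ST = 4·62·48 = 11904.
Length 3: P..R: k=1: 0+180+10·9·4=540; k=2: 450+0+10·5·4=650 → min 540 | Q..S: k=2: 0+1240+9·5·62=4030; k=3: 180+0+9·4·62=2412 → min 2412 | R..T: k=3: 0+11904+5·4·48=12864; k=4: 1240+0+5·62·48=16120 → min 12864.
Length 4: P..S: k=1: 0+2412+10·9·62=7992; k=2: 450+1240+10·5·62=4790; k=3: 540+0+10·4·62=3020 → min 3020 | Q..T: k=2: 0+12864+9·5·48=15024; k=3: 180+11904+9·4·48=13812; k=4: 2412+0+9·62·48=29196 → min 13812.
Length 5: P..T: k=1: 0+13812+10·9·48=18132; k=2: 450+12864+10·5·48=15714; k=3: 540+11904+10·4·48=14364; k=4: 3020+0+10·62·48=32780 → min 14364.
Optimal order: ((P·(Q·R))·(S·T)) with cost 14364.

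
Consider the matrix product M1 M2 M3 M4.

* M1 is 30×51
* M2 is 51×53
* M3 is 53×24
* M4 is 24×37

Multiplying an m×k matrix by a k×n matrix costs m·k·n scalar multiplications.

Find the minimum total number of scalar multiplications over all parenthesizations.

128232

Adjacent pairs: M1M2 = 30·51·53 = 81090; M2M3 = 51·53·24 = 64872; M3M4 = 53·24·37 = 47064.
Length 3: M1..M3: k=1: 0+64872+30·51·24=101592; k=2: 81090+0+30·53·24=119250 → min 101592 | M2..M4: k=2: 0+47064+51·53·37=147075; k=3: 64872+0+51·24·37=110160 → min 110160.
Length 4: M1..M4: k=1: 0+110160+30·51·37=166770; k=2: 81090+47064+30·53·37=186984; k=3: 101592+0+30·24·37=128232 → min 128232.
Optimal order: ((M1 (M2 M3)) M4) with cost 128232.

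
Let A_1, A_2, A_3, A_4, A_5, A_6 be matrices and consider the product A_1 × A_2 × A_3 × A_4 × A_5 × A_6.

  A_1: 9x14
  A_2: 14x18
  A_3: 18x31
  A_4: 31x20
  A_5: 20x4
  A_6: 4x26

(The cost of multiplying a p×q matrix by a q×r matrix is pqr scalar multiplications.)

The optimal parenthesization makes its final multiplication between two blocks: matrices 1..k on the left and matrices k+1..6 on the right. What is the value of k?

Adjacent pairs: A_1A_2 = 9·14·18 = 2268; A_2A_3 = 14·18·31 = 7812; A_3A_4 = 18·31·20 = 11160; A_4A_5 = 31·20·4 = 2480; A_5A_6 = 20·4·26 = 2080.
Length 3: A_1..A_3: k=1: 0+7812+9·14·31=11718; k=2: 2268+0+9·18·31=7290 → min 7290 | A_2..A_4: k=2: 0+11160+14·18·20=16200; k=3: 7812+0+14·31·20=16492 → min 16200 | A_3..A_5: k=3: 0+2480+18·31·4=4712; k=4: 11160+0+18·20·4=12600 → min 4712 | A_4..A_6: k=4: 0+2080+31·20·26=18200; k=5: 2480+0+31·4·26=5704 → min 5704.
Length 4: A_1..A_4: k=1: 0+16200+9·14·20=18720; k=2: 2268+11160+9·18·20=16668; k=3: 7290+0+9·31·20=12870 → min 12870 | A_2..A_5: k=2: 0+4712+14·18·4=5720; k=3: 7812+2480+14·31·4=12028; k=4: 16200+0+14·20·4=17320 → min 5720 | A_3..A_6: k=3: 0+5704+18·31·26=20212; k=4: 11160+2080+18·20·26=22600; k=5: 4712+0+18·4·26=6584 → min 6584.
Length 5: A_1..A_5: k=1: 0+5720+9·14·4=6224; k=2: 2268+4712+9·18·4=7628; k=3: 7290+2480+9·31·4=10886; k=4: 12870+0+9·20·4=13590 → min 6224 | A_2..A_6: k=2: 0+6584+14·18·26=13136; k=3: 7812+5704+14·31·26=24800; k=4: 16200+2080+14·20·26=25560; k=5: 5720+0+14·4·26=7176 → min 7176.
Top-level splits: k=1: (A_1..A_1)·(A_2..A_6) → 0+7176+9·14·26 = 10452; k=2: (A_1..A_2)·(A_3..A_6) → 2268+6584+9·18·26 = 13064; k=3: (A_1..A_3)·(A_4..A_6) → 7290+5704+9·31·26 = 20248; k=4: (A_1..A_4)·(A_5..A_6) → 12870+2080+9·20·26 = 19630; k=5: (A_1..A_5)·(A_6..A_6) → 6224+0+9·4·26 = 7160.
Best split is after A_5, i.e. k = 5.

5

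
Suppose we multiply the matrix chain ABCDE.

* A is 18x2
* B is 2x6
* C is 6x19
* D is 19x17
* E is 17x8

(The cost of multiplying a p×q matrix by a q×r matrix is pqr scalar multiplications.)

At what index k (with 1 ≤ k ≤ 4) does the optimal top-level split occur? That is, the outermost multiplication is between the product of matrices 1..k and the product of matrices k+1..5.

Adjacent pairs: AB = 18·2·6 = 216; BC = 2·6·19 = 228; CD = 6·19·17 = 1938; DE = 19·17·8 = 2584.
Length 3: A..C: k=1: 0+228+18·2·19=912; k=2: 216+0+18·6·19=2268 → min 912 | B..D: k=2: 0+1938+2·6·17=2142; k=3: 228+0+2·19·17=874 → min 874 | C..E: k=3: 0+2584+6·19·8=3496; k=4: 1938+0+6·17·8=2754 → min 2754.
Length 4: A..D: k=1: 0+874+18·2·17=1486; k=2: 216+1938+18·6·17=3990; k=3: 912+0+18·19·17=6726 → min 1486 | B..E: k=2: 0+2754+2·6·8=2850; k=3: 228+2584+2·19·8=3116; k=4: 874+0+2·17·8=1146 → min 1146.
Top-level splits: k=1: (A..A)·(B..E) → 0+1146+18·2·8 = 1434; k=2: (A..B)·(C..E) → 216+2754+18·6·8 = 3834; k=3: (A..C)·(D..E) → 912+2584+18·19·8 = 6232; k=4: (A..D)·(E..E) → 1486+0+18·17·8 = 3934.
Best split is after A, i.e. k = 1.

1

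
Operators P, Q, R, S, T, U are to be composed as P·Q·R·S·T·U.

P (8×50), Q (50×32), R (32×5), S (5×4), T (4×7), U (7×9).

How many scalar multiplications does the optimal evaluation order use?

Adjacent pairs: PQ = 8·50·32 = 12800; QR = 50·32·5 = 8000; RS = 32·5·4 = 640; ST = 5·4·7 = 140; TU = 4·7·9 = 252.
Length 3: P..R: k=1: 0+8000+8·50·5=10000; k=2: 12800+0+8·32·5=14080 → min 10000 | Q..S: k=2: 0+640+50·32·4=7040; k=3: 8000+0+50·5·4=9000 → min 7040 | R..T: k=3: 0+140+32·5·7=1260; k=4: 640+0+32·4·7=1536 → min 1260 | S..U: k=4: 0+252+5·4·9=432; k=5: 140+0+5·7·9=455 → min 432.
Length 4: P..S: k=1: 0+7040+8·50·4=8640; k=2: 12800+640+8·32·4=14464; k=3: 10000+0+8·5·4=10160 → min 8640 | Q..T: k=2: 0+1260+50·32·7=12460; k=3: 8000+140+50·5·7=9890; k=4: 7040+0+50·4·7=8440 → min 8440 | R..U: k=3: 0+432+32·5·9=1872; k=4: 640+252+32·4·9=2044; k=5: 1260+0+32·7·9=3276 → min 1872.
Length 5: P..T: k=1: 0+8440+8·50·7=11240; k=2: 12800+1260+8·32·7=15852; k=3: 10000+140+8·5·7=10420; k=4: 8640+0+8·4·7=8864 → min 8864 | Q..U: k=2: 0+1872+50·32·9=16272; k=3: 8000+432+50·5·9=10682; k=4: 7040+252+50·4·9=9092; k=5: 8440+0+50·7·9=11590 → min 9092.
Length 6: P..U: k=1: 0+9092+8·50·9=12692; k=2: 12800+1872+8·32·9=16976; k=3: 10000+432+8·5·9=10792; k=4: 8640+252+8·4·9=9180; k=5: 8864+0+8·7·9=9368 → min 9180.
Optimal order: ((P·(Q·(R·S)))·(T·U)) with cost 9180.

9180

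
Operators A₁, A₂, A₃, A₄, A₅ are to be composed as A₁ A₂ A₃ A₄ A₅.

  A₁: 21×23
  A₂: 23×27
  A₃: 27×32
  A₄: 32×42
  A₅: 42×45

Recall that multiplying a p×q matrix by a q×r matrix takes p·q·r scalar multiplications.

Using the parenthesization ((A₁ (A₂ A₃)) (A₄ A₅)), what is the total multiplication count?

(A₂ A₃): 23×27 by 27×32 → 23×32, cost 23·27·32 = 19872
(A₁ (A₂ A₃)): 21×23 by 23×32 → 21×32, cost 21·23·32 = 15456; cumulative 35328
(A₄ A₅): 32×42 by 42×45 → 32×45, cost 32·42·45 = 60480
((A₁ (A₂ A₃)) (A₄ A₅)): 21×32 by 32×45 → 21×45, cost 21·32·45 = 30240; cumulative 126048
Total: 126048 scalar multiplications.

126048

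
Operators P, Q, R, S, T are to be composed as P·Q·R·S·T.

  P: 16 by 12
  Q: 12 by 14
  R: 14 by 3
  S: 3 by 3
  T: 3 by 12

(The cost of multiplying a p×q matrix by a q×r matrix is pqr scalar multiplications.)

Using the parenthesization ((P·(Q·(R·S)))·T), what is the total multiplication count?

(R·S): 14×3 by 3×3 → 14×3, cost 14·3·3 = 126
(Q·(R·S)): 12×14 by 14×3 → 12×3, cost 12·14·3 = 504; cumulative 630
(P·(Q·(R·S))): 16×12 by 12×3 → 16×3, cost 16·12·3 = 576; cumulative 1206
((P·(Q·(R·S)))·T): 16×3 by 3×12 → 16×12, cost 16·3·12 = 576; cumulative 1782
Total: 1782 scalar multiplications.

1782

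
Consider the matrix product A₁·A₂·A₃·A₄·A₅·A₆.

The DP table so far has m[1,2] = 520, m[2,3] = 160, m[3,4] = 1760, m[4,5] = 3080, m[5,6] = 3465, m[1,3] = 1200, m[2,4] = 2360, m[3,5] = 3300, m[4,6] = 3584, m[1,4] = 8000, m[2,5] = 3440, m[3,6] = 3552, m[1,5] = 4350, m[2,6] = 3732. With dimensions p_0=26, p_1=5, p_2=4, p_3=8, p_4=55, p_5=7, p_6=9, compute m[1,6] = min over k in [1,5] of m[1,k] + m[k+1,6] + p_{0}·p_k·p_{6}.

m[1,6] = min over k∈[1,5] of m[1,k]+m[k+1,6]+p_{0}·p_k·p_{6}.
k=1: 0 + 3732 + 26·5·9 = 4902; k=2: 520 + 3552 + 26·4·9 = 5008; k=3: 1200 + 3584 + 26·8·9 = 6656; k=4: 8000 + 3465 + 26·55·9 = 24335; k=5: 4350 + 0 + 26·7·9 = 5988.
Minimum: 4902 at k=1.

4902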